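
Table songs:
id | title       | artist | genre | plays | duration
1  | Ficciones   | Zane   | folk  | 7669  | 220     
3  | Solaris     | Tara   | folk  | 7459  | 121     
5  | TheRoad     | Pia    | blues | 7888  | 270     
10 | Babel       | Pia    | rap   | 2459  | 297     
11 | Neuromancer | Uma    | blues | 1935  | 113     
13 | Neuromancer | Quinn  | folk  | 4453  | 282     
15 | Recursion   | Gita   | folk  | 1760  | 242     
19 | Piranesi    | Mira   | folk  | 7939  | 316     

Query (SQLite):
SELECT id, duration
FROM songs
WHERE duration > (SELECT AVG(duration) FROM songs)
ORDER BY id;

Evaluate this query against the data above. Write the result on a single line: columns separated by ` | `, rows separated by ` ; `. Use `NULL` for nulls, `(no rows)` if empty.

5 | 270 ; 10 | 297 ; 13 | 282 ; 15 | 242 ; 19 | 316

Scalar subquery: AVG(duration) over all songs rows = 232.625.
Keep rows where duration > that value.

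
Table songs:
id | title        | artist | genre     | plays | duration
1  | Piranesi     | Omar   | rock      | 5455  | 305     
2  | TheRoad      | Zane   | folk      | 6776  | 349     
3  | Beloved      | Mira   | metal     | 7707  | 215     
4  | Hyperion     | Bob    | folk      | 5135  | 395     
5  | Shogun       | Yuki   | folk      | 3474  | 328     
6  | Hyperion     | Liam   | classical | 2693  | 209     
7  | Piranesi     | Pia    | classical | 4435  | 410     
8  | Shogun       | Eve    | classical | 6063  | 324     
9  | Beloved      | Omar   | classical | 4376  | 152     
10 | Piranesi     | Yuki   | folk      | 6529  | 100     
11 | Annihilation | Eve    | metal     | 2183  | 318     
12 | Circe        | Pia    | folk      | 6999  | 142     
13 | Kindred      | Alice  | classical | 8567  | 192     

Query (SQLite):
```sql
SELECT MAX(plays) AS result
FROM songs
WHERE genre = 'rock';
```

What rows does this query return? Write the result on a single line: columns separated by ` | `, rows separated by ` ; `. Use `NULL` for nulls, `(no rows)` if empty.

5455

Rows where genre='rock' → plays values: [5455].
MAX of non-NULL values = 5455.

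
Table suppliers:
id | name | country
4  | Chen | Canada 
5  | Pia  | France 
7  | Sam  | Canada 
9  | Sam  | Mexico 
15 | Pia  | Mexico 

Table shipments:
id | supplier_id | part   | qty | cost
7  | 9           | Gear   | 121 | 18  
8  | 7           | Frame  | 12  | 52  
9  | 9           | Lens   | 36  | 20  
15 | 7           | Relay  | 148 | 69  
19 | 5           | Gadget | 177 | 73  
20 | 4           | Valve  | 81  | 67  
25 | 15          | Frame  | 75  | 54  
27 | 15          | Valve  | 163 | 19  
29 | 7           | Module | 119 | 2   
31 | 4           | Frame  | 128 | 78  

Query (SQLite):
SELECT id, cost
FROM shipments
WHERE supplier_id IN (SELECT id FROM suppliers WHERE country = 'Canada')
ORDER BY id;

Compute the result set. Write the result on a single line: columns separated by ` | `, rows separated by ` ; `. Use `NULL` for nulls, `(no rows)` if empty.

Inner query: suppliers.id where country = 'Canada'.
Outer: keep shipments rows whose supplier_id is in that set.
Inner query → {4, 7}

8 | 52 ; 15 | 69 ; 20 | 67 ; 29 | 2 ; 31 | 78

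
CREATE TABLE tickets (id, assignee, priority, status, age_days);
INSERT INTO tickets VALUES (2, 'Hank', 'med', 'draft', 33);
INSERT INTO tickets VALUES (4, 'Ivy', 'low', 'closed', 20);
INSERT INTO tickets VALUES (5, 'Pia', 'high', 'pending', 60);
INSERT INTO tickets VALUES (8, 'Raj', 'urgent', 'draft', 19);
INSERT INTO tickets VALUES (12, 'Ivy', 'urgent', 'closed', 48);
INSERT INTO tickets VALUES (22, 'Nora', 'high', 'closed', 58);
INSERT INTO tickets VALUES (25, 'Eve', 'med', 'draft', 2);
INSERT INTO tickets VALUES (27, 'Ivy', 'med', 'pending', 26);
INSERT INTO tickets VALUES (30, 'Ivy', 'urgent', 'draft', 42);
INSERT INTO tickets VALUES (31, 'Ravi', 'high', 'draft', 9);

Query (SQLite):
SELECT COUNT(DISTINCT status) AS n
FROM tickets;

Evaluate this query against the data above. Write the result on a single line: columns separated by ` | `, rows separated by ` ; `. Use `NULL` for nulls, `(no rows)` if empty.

Count distinct non-NULL status values.

3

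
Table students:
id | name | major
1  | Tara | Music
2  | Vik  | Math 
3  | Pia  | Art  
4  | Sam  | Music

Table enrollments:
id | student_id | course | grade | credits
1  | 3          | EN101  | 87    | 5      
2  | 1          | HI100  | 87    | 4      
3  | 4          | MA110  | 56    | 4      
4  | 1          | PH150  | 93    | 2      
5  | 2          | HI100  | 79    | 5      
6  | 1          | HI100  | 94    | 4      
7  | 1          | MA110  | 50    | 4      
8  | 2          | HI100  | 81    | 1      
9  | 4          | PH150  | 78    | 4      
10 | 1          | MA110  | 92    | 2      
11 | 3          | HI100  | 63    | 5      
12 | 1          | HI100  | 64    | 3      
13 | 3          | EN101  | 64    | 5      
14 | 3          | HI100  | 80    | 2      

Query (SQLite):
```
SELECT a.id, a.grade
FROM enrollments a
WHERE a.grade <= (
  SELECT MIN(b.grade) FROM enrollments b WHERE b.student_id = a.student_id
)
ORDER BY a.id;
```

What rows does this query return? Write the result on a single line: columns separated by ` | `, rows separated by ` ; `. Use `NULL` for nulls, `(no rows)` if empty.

3 | 56 ; 5 | 79 ; 7 | 50 ; 11 | 63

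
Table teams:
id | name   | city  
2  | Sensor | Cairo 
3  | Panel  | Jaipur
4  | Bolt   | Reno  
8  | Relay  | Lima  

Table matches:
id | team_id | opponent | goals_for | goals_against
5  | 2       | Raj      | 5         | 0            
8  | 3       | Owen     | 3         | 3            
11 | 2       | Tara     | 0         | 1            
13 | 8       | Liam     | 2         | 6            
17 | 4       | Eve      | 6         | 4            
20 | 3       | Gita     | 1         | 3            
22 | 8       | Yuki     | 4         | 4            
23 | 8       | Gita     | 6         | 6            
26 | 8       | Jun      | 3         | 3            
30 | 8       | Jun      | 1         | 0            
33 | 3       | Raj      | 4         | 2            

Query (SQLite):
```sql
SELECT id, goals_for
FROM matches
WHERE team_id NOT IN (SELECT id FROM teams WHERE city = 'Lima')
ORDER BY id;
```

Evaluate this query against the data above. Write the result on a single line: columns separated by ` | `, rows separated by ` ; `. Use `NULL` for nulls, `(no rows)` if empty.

Inner query: teams.id where city = 'Lima'.
Outer: keep matches rows whose team_id is not in that set.
Inner query → {8}

5 | 5 ; 8 | 3 ; 11 | 0 ; 17 | 6 ; 20 | 1 ; 33 | 4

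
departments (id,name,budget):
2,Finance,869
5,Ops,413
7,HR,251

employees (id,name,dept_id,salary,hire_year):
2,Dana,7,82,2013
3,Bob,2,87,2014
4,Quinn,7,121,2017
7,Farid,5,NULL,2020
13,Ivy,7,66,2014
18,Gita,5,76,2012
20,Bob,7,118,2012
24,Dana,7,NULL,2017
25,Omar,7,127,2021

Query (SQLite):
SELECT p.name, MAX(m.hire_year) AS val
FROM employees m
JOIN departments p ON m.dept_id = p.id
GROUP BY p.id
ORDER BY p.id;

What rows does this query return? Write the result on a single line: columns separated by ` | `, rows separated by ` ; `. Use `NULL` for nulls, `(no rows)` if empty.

Finance | 2014 ; Ops | 2020 ; HR | 2021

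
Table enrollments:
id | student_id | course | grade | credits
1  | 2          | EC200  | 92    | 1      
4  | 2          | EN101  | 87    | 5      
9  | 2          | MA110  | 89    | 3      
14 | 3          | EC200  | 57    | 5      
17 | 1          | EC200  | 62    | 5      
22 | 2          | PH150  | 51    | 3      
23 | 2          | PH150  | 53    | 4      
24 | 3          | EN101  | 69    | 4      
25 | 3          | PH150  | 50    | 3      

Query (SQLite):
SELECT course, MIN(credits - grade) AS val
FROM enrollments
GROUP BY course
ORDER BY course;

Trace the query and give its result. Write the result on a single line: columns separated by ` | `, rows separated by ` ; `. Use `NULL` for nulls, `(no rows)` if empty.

EC200 | -91 ; EN101 | -82 ; MA110 | -86 ; PH150 | -49

For each row compute credits - grade.
Group by course; take MIN of the expression per group.
  EC200: ids {1, 14, 17} → MIN(credits - grade)=-91
  EN101: ids {4, 24} → MIN(credits - grade)=-82
  MA110: ids {9} → MIN(credits - grade)=-86
  PH150: ids {22, 23, 25} → MIN(credits - grade)=-49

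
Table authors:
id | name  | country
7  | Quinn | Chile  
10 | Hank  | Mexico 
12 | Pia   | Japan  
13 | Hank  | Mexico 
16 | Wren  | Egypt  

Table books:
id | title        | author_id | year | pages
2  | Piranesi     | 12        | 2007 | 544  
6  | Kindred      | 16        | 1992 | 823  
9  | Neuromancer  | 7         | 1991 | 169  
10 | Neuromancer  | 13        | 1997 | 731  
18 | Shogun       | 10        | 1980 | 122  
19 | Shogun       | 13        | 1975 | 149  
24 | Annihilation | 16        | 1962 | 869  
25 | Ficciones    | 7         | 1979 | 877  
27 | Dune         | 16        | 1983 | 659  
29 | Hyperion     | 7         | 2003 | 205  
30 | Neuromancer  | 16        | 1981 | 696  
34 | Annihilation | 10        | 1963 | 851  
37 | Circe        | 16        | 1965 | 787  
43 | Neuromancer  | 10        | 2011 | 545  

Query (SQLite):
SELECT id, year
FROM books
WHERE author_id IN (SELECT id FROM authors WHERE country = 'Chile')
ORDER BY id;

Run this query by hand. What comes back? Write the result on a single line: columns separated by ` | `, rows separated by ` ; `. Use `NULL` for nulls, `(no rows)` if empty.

9 | 1991 ; 25 | 1979 ; 29 | 2003

Inner query: authors.id where country = 'Chile'.
Outer: keep books rows whose author_id is in that set.
Inner query → {7}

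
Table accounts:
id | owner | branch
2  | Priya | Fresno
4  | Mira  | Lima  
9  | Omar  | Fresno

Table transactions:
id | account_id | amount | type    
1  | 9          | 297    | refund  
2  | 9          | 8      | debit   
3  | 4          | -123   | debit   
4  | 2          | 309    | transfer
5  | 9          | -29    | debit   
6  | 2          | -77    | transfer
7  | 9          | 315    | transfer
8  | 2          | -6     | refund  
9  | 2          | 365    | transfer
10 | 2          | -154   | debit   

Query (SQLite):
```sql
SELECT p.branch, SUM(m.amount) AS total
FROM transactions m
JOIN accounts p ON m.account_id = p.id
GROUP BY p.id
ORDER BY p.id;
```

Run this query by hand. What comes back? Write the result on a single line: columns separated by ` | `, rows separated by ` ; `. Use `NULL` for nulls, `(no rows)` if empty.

Fresno | 437 ; Lima | -123 ; Fresno | 591

Join each transactions row to its accounts via account_id.
Group joined rows by accounts.id; compute SUM(m.amount) per group.
  2: ids {4, 6, 8, 9, 10} → SUM(m.amount)=437
  4: ids {3} → SUM(m.amount)=-123
  9: ids {1, 2, 5, 7} → SUM(m.amount)=591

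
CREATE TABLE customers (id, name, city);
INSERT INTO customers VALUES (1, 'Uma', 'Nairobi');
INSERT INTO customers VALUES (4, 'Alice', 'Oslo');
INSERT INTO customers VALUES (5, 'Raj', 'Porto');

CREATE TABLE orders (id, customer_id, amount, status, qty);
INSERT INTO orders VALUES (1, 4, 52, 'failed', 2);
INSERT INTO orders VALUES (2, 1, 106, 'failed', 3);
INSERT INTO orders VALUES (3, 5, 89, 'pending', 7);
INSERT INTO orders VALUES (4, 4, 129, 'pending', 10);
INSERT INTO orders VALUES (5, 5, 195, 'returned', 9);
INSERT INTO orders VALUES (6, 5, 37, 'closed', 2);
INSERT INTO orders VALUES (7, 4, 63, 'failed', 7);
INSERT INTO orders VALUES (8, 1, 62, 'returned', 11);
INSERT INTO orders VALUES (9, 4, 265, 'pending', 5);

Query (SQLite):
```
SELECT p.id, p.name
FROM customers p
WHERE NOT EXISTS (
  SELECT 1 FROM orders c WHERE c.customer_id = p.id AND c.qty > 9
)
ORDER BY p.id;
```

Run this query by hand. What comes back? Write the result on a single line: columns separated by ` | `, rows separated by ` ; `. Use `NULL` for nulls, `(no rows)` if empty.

For each customers row, check whether any orders with matching customer_id has qty > 9.
Keep rows where that is false.

5 | Raj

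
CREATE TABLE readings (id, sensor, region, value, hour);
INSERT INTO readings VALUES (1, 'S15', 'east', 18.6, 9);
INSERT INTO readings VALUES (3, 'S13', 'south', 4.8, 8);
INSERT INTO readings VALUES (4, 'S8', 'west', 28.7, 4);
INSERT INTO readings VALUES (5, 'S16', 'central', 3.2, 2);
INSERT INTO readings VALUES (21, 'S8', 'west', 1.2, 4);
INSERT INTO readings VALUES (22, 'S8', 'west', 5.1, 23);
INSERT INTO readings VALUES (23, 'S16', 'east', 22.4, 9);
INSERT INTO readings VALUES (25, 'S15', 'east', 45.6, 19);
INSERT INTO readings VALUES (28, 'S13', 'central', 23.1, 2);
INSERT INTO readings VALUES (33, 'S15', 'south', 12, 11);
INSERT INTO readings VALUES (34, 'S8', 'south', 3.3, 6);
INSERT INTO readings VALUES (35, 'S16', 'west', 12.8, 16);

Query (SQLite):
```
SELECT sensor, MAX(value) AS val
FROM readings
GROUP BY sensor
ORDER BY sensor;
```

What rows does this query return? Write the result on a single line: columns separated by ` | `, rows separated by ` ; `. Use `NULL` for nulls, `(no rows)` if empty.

S13 | 23.1 ; S15 | 45.6 ; S16 | 22.4 ; S8 | 28.7

Partition readings by sensor; compute MAX(value) within each group.
  S13: ids {3, 28} → MAX(value)=23.1
  S15: ids {1, 25, 33} → MAX(value)=45.6
  S16: ids {5, 23, 35} → MAX(value)=22.4
  S8: ids {4, 21, 22, 34} → MAX(value)=28.7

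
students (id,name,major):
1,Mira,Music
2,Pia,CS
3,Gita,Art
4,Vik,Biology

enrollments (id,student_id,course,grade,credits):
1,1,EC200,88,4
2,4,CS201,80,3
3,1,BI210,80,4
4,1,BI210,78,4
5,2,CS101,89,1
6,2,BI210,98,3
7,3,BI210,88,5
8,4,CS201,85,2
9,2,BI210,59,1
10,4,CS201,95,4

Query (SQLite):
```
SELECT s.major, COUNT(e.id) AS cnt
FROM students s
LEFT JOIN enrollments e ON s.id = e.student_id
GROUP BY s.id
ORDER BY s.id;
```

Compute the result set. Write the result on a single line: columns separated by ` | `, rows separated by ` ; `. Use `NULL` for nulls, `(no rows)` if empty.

LEFT JOIN keeps every students row; unmatched ones get NULL for enrollments columns.
Group by students.id and compute COUNT(e.id). COUNT(col) of an all-NULL group is 0.
  1: ids {1, 3, 4} → COUNT(e.id)=3
  2: ids {5, 6, 9} → COUNT(e.id)=3
  3: ids {7} → COUNT(e.id)=1
  4: ids {2, 8, 10} → COUNT(e.id)=3

Music | 3 ; CS | 3 ; Art | 1 ; Biology | 3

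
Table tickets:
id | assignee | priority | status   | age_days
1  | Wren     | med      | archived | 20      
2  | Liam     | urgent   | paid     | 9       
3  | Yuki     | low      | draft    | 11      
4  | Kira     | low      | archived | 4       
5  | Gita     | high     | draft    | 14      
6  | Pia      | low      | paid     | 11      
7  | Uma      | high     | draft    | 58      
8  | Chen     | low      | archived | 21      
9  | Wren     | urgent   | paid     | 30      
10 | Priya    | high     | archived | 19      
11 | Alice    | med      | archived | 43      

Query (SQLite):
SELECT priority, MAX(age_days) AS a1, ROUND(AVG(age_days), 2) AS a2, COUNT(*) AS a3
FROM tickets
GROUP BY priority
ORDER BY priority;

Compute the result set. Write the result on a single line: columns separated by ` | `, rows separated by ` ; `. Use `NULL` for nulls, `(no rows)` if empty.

high | 58 | 30.33 | 3 ; low | 21 | 11.75 | 4 ; med | 43 | 31.5 | 2 ; urgent | 30 | 19.5 | 2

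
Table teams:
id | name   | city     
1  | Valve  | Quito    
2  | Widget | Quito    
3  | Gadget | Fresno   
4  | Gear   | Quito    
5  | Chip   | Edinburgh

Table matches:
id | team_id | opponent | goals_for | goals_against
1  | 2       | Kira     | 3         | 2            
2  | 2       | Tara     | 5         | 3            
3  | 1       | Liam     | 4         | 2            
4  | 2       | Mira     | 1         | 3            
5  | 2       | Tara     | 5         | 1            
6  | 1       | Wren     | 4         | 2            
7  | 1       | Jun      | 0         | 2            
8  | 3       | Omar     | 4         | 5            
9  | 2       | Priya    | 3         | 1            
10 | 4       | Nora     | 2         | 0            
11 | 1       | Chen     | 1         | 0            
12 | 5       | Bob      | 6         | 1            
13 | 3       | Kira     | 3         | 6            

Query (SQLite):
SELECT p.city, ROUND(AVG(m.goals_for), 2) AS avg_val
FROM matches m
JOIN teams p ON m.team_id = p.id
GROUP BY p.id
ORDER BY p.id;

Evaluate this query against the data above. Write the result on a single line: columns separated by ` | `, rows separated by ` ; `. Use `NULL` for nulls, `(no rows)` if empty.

Quito | 2.25 ; Quito | 3.4 ; Fresno | 3.5 ; Quito | 2 ; Edinburgh | 6

Join each matches row to its teams via team_id.
Group joined rows by teams.id; compute ROUND(AVG(m.goals_for), 2) per group.
  1: ids {3, 6, 7, 11} → ROUND(AVG(m.goals_for), 2)=2.25
  2: ids {1, 2, 4, 5, 9} → ROUND(AVG(m.goals_for), 2)=3.4
  3: ids {8, 13} → ROUND(AVG(m.goals_for), 2)=3.5
  4: ids {10} → ROUND(AVG(m.goals_for), 2)=2
  5: ids {12} → ROUND(AVG(m.goals_for), 2)=6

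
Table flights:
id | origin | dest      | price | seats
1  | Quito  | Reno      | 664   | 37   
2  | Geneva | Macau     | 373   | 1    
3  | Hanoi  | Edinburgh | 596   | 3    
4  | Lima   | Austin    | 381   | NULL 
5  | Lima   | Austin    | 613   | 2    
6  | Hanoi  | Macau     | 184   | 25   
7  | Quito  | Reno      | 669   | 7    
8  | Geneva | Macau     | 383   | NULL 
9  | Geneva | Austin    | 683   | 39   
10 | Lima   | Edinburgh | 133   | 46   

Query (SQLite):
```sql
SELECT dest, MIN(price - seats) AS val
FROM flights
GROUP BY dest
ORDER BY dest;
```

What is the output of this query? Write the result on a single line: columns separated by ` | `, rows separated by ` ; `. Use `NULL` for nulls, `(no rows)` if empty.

For each row compute price - seats.
Group by dest; take MIN of the expression per group.
  Austin: ids {4, 5, 9} → MIN(price - seats)=611
  Edinburgh: ids {3, 10} → MIN(price - seats)=87
  Macau: ids {2, 6, 8} → MIN(price - seats)=159
  Reno: ids {1, 7} → MIN(price - seats)=627

Austin | 611 ; Edinburgh | 87 ; Macau | 159 ; Reno | 627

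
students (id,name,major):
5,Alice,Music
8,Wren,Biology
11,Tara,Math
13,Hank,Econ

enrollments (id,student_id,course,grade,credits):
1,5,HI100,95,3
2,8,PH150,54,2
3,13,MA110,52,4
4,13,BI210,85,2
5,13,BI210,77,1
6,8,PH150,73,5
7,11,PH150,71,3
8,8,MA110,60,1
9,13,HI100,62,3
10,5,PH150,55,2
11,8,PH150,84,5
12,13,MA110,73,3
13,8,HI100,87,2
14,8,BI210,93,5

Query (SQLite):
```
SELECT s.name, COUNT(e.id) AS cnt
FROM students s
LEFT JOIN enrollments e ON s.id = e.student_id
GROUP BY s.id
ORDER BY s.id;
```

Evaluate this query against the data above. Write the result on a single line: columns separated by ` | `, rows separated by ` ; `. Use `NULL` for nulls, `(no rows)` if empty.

LEFT JOIN keeps every students row; unmatched ones get NULL for enrollments columns.
Group by students.id and compute COUNT(e.id). COUNT(col) of an all-NULL group is 0.
  5: ids {1, 10} → COUNT(e.id)=2
  8: ids {2, 6, 8, 11, 13, 14} → COUNT(e.id)=6
  11: ids {7} → COUNT(e.id)=1
  13: ids {3, 4, 5, 9, 12} → COUNT(e.id)=5

Alice | 2 ; Wren | 6 ; Tara | 1 ; Hank | 5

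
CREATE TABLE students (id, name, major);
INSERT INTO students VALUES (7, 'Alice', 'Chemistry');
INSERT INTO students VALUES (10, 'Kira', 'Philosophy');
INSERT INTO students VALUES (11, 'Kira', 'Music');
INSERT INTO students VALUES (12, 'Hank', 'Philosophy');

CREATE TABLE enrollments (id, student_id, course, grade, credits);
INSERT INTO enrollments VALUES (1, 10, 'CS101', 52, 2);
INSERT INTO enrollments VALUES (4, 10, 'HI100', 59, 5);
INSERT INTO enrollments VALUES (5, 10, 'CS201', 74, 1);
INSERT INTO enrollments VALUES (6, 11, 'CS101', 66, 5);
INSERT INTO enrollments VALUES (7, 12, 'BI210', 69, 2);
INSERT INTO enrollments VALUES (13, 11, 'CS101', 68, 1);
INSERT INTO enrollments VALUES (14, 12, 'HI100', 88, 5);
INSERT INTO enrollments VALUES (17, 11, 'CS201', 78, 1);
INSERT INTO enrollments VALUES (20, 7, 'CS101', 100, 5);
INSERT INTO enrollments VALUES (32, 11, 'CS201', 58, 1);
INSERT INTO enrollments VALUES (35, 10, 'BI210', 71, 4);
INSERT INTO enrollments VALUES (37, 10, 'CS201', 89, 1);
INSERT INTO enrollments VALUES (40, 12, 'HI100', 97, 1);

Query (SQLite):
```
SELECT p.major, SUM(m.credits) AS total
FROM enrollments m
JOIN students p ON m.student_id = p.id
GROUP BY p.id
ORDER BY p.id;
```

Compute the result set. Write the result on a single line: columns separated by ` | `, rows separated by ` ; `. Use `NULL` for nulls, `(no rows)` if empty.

Join each enrollments row to its students via student_id.
Group joined rows by students.id; compute SUM(m.credits) per group.
  7: ids {20} → SUM(m.credits)=5
  10: ids {1, 4, 5, 35, 37} → SUM(m.credits)=13
  11: ids {6, 13, 17, 32} → SUM(m.credits)=8
  12: ids {7, 14, 40} → SUM(m.credits)=8

Chemistry | 5 ; Philosophy | 13 ; Music | 8 ; Philosophy | 8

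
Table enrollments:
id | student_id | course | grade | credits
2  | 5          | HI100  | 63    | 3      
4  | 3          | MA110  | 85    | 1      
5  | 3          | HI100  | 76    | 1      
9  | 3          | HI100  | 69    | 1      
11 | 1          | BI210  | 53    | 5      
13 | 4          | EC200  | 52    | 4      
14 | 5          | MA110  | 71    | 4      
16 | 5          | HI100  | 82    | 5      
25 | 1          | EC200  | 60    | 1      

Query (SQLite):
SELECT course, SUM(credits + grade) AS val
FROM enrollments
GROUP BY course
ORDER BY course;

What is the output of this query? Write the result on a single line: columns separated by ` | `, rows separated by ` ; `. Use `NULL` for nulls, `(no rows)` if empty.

For each row compute credits + grade.
Group by course; take SUM of the expression per group.
  BI210: ids {11} → SUM(credits + grade)=58
  EC200: ids {13, 25} → SUM(credits + grade)=117
  HI100: ids {2, 5, 9, 16} → SUM(credits + grade)=300
  MA110: ids {4, 14} → SUM(credits + grade)=161

BI210 | 58 ; EC200 | 117 ; HI100 | 300 ; MA110 | 161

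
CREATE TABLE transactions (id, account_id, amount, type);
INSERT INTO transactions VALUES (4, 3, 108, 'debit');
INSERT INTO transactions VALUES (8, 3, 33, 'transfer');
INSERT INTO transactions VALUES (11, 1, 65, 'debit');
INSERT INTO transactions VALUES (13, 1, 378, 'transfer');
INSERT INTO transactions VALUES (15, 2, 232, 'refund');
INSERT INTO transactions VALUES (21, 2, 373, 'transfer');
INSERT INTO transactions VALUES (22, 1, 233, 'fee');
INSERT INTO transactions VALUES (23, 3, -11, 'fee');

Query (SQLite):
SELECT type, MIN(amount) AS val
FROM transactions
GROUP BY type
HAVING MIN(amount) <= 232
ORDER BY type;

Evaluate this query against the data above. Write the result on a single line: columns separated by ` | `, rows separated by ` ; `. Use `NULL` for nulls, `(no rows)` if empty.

Partition transactions by type; compute MIN(amount) within each group.
HAVING: keep groups where MIN(amount) <= 232.
  debit: ids {4, 11} → MIN(amount)=65
  fee: ids {22, 23} → MIN(amount)=-11
  refund: ids {15} → MIN(amount)=232
  transfer: ids {8, 13, 21} → MIN(amount)=33

debit | 65 ; fee | -11 ; refund | 232 ; transfer | 33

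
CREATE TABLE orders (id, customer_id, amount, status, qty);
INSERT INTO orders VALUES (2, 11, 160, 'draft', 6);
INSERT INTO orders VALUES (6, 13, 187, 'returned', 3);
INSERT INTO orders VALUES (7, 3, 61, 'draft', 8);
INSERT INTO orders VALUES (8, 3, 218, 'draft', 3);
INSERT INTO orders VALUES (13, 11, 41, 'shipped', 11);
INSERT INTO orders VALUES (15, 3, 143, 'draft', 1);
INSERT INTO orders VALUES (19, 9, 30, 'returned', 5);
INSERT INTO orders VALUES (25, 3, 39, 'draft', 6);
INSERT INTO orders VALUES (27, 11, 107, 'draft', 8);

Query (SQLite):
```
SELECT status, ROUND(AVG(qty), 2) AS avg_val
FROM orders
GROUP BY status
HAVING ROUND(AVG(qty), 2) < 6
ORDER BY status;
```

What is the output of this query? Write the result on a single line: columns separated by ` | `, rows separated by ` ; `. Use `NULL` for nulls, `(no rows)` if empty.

draft | 5.33 ; returned | 4

Partition orders by status; compute ROUND(AVG(qty), 2) within each group.
HAVING: keep groups where ROUND(AVG(qty), 2) < 6.
  draft: ids {2, 7, 8, 15, 25, 27} → ROUND(AVG(qty), 2)=5.33
  returned: ids {6, 19} → ROUND(AVG(qty), 2)=4
  shipped: ids {13} → ROUND(AVG(qty), 2)=11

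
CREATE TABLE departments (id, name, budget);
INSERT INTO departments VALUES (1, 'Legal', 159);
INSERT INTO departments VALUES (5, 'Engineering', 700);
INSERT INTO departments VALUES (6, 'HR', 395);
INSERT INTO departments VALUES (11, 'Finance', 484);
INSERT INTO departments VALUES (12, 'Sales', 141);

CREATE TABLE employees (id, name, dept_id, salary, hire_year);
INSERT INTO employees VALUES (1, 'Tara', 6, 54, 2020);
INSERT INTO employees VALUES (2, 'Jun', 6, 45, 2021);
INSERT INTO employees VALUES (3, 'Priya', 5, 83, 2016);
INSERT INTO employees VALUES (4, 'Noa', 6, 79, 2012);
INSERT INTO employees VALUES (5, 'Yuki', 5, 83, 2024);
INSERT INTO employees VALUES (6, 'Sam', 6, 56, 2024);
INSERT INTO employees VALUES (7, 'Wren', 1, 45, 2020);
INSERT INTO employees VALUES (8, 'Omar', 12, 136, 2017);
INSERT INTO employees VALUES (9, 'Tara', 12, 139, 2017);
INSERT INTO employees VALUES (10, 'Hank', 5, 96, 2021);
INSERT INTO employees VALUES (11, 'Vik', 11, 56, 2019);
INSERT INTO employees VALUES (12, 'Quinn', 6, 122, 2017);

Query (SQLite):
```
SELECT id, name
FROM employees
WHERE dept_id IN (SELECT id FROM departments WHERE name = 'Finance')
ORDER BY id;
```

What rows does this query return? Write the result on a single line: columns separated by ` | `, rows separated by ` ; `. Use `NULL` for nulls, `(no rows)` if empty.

Inner query: departments.id where name = 'Finance'.
Outer: keep employees rows whose dept_id is in that set.
Inner query → {11}

11 | Vik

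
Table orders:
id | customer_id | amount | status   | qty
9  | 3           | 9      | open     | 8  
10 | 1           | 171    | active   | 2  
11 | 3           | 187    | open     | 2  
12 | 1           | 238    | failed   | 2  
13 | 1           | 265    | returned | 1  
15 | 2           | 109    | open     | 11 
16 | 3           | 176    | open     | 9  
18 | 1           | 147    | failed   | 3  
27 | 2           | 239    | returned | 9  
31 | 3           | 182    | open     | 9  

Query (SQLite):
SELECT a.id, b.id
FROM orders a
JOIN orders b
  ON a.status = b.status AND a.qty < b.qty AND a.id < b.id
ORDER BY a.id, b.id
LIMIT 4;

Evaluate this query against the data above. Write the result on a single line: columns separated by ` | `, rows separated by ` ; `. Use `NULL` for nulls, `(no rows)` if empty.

9 | 15 ; 9 | 16 ; 9 | 31 ; 11 | 15

Pairs (a,b) with same status, a.qty < b.qty, a.id < b.id.
status groups: active:{10} failed:{12,18} open:{9,11,15,16,31} returned:{13,27}
Ordered by (a.id, b.id); first 4.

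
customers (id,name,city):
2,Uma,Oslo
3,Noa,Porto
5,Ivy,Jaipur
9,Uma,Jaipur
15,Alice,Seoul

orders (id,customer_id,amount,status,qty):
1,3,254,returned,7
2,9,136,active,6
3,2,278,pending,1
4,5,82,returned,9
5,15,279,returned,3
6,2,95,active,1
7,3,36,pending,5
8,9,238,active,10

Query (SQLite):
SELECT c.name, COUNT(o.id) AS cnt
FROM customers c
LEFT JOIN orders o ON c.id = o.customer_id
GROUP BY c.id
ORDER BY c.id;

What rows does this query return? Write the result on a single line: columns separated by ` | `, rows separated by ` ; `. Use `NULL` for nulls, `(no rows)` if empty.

LEFT JOIN keeps every customers row; unmatched ones get NULL for orders columns.
Group by customers.id and compute COUNT(o.id). COUNT(col) of an all-NULL group is 0.
  2: ids {3, 6} → COUNT(o.id)=2
  3: ids {1, 7} → COUNT(o.id)=2
  5: ids {4} → COUNT(o.id)=1
  9: ids {2, 8} → COUNT(o.id)=2
  15: ids {5} → COUNT(o.id)=1

Uma | 2 ; Noa | 2 ; Ivy | 1 ; Uma | 2 ; Alice | 1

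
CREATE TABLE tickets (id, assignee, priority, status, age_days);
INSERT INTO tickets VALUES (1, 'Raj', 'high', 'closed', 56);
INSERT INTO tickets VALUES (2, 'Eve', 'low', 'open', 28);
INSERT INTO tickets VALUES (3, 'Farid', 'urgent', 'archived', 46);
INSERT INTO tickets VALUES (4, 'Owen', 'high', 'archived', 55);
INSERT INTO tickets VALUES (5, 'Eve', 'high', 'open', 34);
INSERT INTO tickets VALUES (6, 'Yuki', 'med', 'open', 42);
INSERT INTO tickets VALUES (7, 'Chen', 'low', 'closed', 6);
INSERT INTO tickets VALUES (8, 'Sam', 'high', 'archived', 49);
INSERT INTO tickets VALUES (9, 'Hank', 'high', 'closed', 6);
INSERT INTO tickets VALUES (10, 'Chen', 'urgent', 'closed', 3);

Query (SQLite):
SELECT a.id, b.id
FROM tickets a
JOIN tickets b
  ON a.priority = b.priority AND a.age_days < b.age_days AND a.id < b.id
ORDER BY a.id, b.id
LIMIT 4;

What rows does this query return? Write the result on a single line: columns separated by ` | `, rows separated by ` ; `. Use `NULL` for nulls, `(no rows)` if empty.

5 | 8

Pairs (a,b) with same priority, a.age_days < b.age_days, a.id < b.id.
priority groups: high:{1,4,5,8,9} low:{2,7} med:{6} urgent:{3,10}
Ordered by (a.id, b.id); first 4.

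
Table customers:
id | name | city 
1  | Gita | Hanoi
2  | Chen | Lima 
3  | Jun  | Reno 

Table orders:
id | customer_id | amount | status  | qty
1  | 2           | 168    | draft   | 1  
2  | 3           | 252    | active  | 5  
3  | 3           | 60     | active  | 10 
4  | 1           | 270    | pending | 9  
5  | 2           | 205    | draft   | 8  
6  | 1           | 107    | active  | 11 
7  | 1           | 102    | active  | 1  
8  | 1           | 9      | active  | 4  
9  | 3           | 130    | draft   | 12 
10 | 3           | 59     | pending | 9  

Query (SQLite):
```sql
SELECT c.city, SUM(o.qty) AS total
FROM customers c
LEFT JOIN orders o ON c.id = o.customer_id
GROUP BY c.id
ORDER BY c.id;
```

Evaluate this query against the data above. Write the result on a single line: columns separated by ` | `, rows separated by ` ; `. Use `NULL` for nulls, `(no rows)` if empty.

Hanoi | 25 ; Lima | 9 ; Reno | 36

LEFT JOIN keeps every customers row; unmatched ones get NULL for orders columns.
Group by customers.id and compute SUM(o.qty). SUM over an all-NULL group is NULL.
  1: ids {4, 6, 7, 8} → SUM(o.qty)=25
  2: ids {1, 5} → SUM(o.qty)=9
  3: ids {2, 3, 9, 10} → SUM(o.qty)=36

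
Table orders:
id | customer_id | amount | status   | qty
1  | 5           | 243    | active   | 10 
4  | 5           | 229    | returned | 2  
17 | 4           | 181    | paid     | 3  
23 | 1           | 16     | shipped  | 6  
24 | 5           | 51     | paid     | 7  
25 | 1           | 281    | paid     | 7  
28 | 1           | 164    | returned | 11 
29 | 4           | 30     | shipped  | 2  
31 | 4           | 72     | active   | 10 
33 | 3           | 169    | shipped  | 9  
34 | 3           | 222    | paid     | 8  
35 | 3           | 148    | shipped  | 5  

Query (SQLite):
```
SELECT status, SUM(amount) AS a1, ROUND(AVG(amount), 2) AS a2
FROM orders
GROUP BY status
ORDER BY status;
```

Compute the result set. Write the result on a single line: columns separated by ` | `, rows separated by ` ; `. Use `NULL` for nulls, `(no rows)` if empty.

active | 315 | 157.5 ; paid | 735 | 183.75 ; returned | 393 | 196.5 ; shipped | 363 | 90.75

Group orders by status.
Per group compute: SUM(amount), ROUND(AVG(amount), 2).
  active: ids {1, 31} → SUM(amount)=315, ROUND(AVG(amount), 2)=157.5
  paid: ids {17, 24, 25, 34} → SUM(amount)=735, ROUND(AVG(amount), 2)=183.75
  returned: ids {4, 28} → SUM(amount)=393, ROUND(AVG(amount), 2)=196.5
  shipped: ids {23, 29, 33, 35} → SUM(amount)=363, ROUND(AVG(amount), 2)=90.75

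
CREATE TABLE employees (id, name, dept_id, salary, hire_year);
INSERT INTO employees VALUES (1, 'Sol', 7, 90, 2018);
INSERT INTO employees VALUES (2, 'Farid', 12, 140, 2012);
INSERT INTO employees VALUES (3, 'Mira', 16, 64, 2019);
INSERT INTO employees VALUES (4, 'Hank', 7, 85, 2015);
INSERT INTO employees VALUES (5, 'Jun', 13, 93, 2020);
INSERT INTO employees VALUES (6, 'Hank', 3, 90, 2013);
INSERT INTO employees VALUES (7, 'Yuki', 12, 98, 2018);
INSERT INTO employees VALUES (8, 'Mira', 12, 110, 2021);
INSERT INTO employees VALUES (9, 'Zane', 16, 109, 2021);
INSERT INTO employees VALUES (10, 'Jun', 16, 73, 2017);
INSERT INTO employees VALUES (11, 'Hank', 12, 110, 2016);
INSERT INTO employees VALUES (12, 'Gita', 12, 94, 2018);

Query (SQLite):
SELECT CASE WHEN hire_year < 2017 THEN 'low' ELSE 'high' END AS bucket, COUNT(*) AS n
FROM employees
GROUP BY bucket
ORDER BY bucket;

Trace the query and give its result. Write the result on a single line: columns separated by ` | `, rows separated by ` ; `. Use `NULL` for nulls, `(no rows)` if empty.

Bucket rows by hire_year < 2017 → 'low' else 'high'; count each bucket.

high | 8 ; low | 4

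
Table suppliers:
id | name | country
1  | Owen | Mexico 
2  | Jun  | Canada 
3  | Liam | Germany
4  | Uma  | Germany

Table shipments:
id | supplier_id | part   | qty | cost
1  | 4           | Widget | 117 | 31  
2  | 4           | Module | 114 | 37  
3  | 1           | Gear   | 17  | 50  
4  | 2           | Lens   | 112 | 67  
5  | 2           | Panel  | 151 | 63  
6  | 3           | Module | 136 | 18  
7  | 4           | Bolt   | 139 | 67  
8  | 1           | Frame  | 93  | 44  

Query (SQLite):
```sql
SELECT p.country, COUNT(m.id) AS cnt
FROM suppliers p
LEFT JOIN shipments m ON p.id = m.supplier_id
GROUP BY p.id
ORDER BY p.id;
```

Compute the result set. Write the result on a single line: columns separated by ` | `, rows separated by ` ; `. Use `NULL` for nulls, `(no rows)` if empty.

LEFT JOIN keeps every suppliers row; unmatched ones get NULL for shipments columns.
Group by suppliers.id and compute COUNT(m.id). COUNT(col) of an all-NULL group is 0.
  1: ids {3, 8} → COUNT(m.id)=2
  2: ids {4, 5} → COUNT(m.id)=2
  3: ids {6} → COUNT(m.id)=1
  4: ids {1, 2, 7} → COUNT(m.id)=3

Mexico | 2 ; Canada | 2 ; Germany | 1 ; Germany | 3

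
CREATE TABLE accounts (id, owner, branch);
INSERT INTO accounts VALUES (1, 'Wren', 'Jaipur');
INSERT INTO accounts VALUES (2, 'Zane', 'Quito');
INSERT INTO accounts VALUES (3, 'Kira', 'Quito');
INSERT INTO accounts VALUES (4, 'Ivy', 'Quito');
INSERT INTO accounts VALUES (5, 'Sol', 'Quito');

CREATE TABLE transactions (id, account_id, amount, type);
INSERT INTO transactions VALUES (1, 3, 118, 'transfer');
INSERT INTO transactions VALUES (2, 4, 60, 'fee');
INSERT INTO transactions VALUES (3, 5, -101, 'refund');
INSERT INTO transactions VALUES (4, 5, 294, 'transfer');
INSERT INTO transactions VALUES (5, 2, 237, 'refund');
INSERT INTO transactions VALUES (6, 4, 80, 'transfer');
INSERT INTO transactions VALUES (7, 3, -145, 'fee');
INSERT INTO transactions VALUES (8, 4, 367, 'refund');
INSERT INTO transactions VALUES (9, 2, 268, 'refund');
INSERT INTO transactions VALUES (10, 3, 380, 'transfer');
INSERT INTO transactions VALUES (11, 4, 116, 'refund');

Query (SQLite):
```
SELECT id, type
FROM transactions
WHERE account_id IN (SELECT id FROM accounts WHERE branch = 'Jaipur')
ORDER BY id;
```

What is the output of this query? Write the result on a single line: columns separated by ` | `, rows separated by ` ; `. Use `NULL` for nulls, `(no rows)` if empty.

(no rows)

Inner query: accounts.id where branch = 'Jaipur'.
Outer: keep transactions rows whose account_id is in that set.
Inner query → {1}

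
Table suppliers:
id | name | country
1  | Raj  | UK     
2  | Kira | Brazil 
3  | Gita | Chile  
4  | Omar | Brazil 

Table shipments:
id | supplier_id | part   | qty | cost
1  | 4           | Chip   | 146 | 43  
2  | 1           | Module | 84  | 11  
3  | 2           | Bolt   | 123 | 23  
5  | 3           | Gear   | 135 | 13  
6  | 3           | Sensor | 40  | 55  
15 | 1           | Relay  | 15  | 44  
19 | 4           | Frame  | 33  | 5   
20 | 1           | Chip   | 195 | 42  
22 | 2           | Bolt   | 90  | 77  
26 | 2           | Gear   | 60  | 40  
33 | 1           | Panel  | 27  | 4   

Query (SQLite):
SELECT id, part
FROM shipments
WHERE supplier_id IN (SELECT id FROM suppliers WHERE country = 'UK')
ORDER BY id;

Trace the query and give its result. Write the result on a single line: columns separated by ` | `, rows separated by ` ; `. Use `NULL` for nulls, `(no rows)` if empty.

2 | Module ; 15 | Relay ; 20 | Chip ; 33 | Panel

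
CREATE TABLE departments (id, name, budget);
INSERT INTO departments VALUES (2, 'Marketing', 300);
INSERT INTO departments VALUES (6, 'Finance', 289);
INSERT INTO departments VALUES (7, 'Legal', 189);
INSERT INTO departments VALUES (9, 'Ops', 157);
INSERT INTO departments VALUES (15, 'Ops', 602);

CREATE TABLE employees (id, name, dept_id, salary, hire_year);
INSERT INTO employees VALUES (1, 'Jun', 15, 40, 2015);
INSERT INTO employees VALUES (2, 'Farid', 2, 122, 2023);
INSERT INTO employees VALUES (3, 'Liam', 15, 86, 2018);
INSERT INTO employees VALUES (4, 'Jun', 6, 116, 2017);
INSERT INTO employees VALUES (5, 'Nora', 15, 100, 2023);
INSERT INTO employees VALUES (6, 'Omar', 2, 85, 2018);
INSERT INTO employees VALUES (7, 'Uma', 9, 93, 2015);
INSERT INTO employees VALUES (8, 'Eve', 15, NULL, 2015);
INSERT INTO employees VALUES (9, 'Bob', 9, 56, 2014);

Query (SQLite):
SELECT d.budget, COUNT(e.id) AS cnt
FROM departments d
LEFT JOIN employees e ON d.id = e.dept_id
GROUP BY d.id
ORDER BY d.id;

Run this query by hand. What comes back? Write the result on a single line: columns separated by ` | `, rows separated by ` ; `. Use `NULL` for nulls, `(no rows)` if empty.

LEFT JOIN keeps every departments row; unmatched ones get NULL for employees columns.
Group by departments.id and compute COUNT(e.id). COUNT(col) of an all-NULL group is 0.
  2: ids {2, 6} → COUNT(e.id)=2
  6: ids {4} → COUNT(e.id)=1
  7: ids {—} → COUNT(e.id)=0
  9: ids {7, 9} → COUNT(e.id)=2
  15: ids {1, 3, 5, 8} → COUNT(e.id)=4

300 | 2 ; 289 | 1 ; 189 | 0 ; 157 | 2 ; 602 | 4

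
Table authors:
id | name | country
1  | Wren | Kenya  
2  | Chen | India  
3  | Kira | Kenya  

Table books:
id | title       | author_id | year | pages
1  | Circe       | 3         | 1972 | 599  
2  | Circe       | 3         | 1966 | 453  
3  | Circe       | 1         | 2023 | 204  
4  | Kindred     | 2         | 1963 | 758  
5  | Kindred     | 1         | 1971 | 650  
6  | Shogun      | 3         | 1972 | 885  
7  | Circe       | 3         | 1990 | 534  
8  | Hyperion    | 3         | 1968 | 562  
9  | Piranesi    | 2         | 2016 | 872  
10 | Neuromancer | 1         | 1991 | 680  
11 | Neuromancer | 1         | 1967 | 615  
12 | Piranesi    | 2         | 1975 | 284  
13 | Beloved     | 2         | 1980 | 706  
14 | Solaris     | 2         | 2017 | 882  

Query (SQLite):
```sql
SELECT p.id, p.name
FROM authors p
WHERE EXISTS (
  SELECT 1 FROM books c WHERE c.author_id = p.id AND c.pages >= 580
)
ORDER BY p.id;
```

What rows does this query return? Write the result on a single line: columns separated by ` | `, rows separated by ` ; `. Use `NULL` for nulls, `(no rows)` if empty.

For each authors row, check whether any books with matching author_id has pages >= 580.
Keep rows where that is true.

1 | Wren ; 2 | Chen ; 3 | Kira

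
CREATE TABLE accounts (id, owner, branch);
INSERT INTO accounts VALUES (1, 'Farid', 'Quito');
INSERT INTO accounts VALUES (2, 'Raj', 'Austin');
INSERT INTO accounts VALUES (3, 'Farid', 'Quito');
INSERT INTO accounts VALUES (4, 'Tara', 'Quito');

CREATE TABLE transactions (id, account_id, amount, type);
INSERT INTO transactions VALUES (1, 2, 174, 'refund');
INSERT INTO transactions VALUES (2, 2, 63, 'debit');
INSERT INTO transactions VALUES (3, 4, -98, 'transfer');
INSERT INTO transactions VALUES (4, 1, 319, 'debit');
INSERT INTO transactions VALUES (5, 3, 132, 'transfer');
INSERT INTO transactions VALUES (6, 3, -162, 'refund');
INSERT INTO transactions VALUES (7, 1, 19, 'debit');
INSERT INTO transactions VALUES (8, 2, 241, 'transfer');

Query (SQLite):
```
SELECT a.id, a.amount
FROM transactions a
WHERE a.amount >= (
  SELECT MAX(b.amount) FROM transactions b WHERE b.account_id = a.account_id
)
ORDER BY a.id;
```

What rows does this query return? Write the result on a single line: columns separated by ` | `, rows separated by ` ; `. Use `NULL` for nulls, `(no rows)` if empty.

For each transactions row a, compute MAX(amount) over rows sharing a.account_id.
Keep row a if a.amount >= that per-group MAX.
  account_id=1: MAX(amount) = 319
  account_id=2: MAX(amount) = 241
  account_id=3: MAX(amount) = 132
  account_id=4: MAX(amount) = -98

3 | -98 ; 4 | 319 ; 5 | 132 ; 8 | 241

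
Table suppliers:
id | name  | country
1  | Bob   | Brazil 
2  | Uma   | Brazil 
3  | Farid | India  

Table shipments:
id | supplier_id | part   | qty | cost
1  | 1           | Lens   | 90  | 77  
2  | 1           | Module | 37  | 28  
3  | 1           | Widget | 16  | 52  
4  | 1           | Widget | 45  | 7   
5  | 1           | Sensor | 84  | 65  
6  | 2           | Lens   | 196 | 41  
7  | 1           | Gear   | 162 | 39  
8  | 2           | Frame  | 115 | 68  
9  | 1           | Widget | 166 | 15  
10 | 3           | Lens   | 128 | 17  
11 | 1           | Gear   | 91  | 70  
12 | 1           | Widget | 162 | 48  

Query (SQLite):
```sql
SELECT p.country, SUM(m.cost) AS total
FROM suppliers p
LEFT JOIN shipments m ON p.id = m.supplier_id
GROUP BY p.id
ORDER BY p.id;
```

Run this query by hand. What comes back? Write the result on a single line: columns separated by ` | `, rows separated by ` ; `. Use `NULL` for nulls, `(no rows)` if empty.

Brazil | 401 ; Brazil | 109 ; India | 17

LEFT JOIN keeps every suppliers row; unmatched ones get NULL for shipments columns.
Group by suppliers.id and compute SUM(m.cost). SUM over an all-NULL group is NULL.
  1: ids {1, 2, 3, 4, 5, 7, 9, 11, 12} → SUM(m.cost)=401
  2: ids {6, 8} → SUM(m.cost)=109
  3: ids {10} → SUM(m.cost)=17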